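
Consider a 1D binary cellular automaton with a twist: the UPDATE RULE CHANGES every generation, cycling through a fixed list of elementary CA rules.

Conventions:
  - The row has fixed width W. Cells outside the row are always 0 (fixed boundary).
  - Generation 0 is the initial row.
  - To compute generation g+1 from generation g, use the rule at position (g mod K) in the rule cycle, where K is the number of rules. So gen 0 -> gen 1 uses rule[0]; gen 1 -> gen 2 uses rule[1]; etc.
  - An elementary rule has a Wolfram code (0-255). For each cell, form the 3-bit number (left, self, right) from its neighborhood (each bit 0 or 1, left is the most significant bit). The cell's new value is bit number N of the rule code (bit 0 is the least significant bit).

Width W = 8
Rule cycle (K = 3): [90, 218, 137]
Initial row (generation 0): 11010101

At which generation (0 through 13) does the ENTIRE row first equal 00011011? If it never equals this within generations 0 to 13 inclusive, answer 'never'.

Gen 0: 11010101
Gen 1 (rule 90): 11000000
Gen 2 (rule 218): 11100000
Gen 3 (rule 137): 11001111
Gen 4 (rule 90): 11111001
Gen 5 (rule 218): 11111110
Gen 6 (rule 137): 11111100
Gen 7 (rule 90): 10000110
Gen 8 (rule 218): 01001111
Gen 9 (rule 137): 00001110
Gen 10 (rule 90): 00011011
Gen 11 (rule 218): 00111011
Gen 12 (rule 137): 10110010
Gen 13 (rule 90): 00111101

Answer: 10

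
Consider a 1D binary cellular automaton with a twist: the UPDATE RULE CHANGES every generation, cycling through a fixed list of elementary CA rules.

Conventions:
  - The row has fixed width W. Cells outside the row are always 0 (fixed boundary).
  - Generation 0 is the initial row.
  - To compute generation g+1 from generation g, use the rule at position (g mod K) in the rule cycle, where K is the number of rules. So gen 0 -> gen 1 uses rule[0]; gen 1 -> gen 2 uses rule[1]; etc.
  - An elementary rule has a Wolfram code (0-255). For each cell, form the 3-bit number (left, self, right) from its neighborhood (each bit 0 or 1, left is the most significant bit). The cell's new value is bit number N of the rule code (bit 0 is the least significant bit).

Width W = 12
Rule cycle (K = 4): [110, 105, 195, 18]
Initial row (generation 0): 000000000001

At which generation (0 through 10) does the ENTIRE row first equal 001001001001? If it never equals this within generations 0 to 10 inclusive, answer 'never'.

Gen 0: 000000000001
Gen 1 (rule 110): 000000000011
Gen 2 (rule 105): 111111111011
Gen 3 (rule 195): 011111111001
Gen 4 (rule 18): 100000000110
Gen 5 (rule 110): 100000001110
Gen 6 (rule 105): 001111101010
Gen 7 (rule 195): 110111100000
Gen 8 (rule 18): 000000010000
Gen 9 (rule 110): 000000110000
Gen 10 (rule 105): 111110110111

Answer: never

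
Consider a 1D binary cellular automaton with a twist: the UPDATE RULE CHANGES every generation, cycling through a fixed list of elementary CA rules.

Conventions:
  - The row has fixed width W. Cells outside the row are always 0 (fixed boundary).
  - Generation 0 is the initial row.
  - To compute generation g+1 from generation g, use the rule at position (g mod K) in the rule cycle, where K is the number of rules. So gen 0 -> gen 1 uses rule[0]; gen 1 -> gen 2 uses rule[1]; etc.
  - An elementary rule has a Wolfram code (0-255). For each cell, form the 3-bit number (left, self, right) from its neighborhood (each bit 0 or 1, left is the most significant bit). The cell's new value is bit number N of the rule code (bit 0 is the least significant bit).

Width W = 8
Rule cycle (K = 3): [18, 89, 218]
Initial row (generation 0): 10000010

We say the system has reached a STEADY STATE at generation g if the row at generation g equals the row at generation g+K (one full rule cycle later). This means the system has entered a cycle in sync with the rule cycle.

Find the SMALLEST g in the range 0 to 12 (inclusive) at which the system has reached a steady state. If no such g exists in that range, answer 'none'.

Answer: 6

Derivation:
Gen 0: 10000010
Gen 1 (rule 18): 01000101
Gen 2 (rule 89): 00110000
Gen 3 (rule 218): 01111000
Gen 4 (rule 18): 10000100
Gen 5 (rule 89): 01110011
Gen 6 (rule 218): 11111111
Gen 7 (rule 18): 00000000
Gen 8 (rule 89): 11111111
Gen 9 (rule 218): 11111111
Gen 10 (rule 18): 00000000
Gen 11 (rule 89): 11111111
Gen 12 (rule 218): 11111111
Gen 13 (rule 18): 00000000
Gen 14 (rule 89): 11111111
Gen 15 (rule 218): 11111111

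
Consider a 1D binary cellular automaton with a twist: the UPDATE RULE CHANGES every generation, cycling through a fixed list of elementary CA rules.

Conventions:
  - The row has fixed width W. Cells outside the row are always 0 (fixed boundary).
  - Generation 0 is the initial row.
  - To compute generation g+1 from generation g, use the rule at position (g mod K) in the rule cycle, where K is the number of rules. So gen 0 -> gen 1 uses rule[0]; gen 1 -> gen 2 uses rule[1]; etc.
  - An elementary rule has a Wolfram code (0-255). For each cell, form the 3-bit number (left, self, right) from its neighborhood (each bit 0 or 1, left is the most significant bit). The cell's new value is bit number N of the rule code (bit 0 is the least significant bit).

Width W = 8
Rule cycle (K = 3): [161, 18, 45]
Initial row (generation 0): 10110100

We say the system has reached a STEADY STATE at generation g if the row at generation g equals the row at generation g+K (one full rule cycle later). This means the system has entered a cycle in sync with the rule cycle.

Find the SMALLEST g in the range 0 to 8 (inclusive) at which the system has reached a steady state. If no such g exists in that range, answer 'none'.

Answer: 7

Derivation:
Gen 0: 10110100
Gen 1 (rule 161): 01001001
Gen 2 (rule 18): 10110110
Gen 3 (rule 45): 11101100
Gen 4 (rule 161): 01010001
Gen 5 (rule 18): 10001010
Gen 6 (rule 45): 10101110
Gen 7 (rule 161): 01010100
Gen 8 (rule 18): 10000010
Gen 9 (rule 45): 10111010
Gen 10 (rule 161): 01010100
Gen 11 (rule 18): 10000010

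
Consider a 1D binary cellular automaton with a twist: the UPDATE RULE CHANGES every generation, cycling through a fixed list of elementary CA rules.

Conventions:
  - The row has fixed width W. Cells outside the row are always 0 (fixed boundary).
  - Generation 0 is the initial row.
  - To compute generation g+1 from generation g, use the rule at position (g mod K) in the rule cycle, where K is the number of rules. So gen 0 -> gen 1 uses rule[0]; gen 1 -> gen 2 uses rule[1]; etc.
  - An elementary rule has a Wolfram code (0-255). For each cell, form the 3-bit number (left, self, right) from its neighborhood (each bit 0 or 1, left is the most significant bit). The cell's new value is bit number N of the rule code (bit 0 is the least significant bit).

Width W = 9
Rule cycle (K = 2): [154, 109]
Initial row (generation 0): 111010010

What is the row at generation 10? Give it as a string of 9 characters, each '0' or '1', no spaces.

Gen 0: 111010010
Gen 1 (rule 154): 110001101
Gen 2 (rule 109): 110101111
Gen 3 (rule 154): 100001110
Gen 4 (rule 109): 101101010
Gen 5 (rule 154): 001000001
Gen 6 (rule 109): 101011101
Gen 7 (rule 154): 000011000
Gen 8 (rule 109): 111011011
Gen 9 (rule 154): 110010010
Gen 10 (rule 109): 110010010

Answer: 110010010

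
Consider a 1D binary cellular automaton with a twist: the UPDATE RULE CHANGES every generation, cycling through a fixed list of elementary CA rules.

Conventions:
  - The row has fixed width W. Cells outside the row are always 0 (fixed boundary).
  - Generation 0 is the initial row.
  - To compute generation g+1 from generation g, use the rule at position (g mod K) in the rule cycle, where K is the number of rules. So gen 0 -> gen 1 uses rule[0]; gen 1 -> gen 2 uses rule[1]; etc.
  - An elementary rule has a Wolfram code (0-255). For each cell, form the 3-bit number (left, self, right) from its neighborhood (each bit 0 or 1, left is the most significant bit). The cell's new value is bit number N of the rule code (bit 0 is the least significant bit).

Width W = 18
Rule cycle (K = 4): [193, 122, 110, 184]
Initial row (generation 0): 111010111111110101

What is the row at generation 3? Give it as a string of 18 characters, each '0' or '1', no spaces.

Gen 0: 111010111111110101
Gen 1 (rule 193): 011000011111110000
Gen 2 (rule 122): 111100110000011000
Gen 3 (rule 110): 100101110000111000

Answer: 100101110000111000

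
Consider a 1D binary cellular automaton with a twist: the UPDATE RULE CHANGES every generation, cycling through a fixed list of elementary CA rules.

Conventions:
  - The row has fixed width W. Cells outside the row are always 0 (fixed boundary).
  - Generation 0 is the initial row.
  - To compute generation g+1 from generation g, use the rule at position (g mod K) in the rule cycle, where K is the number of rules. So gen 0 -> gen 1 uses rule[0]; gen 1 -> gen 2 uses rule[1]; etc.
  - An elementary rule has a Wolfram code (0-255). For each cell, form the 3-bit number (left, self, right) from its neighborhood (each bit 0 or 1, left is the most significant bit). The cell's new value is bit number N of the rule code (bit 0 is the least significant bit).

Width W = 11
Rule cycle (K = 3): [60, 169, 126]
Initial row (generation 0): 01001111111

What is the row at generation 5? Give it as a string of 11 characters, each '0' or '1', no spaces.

Answer: 00111100000

Derivation:
Gen 0: 01001111111
Gen 1 (rule 60): 01101000000
Gen 2 (rule 169): 01010011111
Gen 3 (rule 126): 11111110001
Gen 4 (rule 60): 10000001001
Gen 5 (rule 169): 00111100000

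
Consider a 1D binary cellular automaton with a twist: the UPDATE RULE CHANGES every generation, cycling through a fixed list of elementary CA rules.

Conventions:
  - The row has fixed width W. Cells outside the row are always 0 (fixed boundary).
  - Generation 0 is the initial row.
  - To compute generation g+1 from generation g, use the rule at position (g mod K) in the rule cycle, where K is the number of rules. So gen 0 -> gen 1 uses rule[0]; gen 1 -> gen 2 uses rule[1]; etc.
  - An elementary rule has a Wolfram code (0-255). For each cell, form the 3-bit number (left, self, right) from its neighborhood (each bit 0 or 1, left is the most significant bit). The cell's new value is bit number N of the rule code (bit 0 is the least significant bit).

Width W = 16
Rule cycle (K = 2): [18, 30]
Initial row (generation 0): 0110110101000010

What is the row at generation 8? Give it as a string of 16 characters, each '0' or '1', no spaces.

Gen 0: 0110110101000010
Gen 1 (rule 18): 1000000000100101
Gen 2 (rule 30): 1100000001111101
Gen 3 (rule 18): 0010000010000000
Gen 4 (rule 30): 0111000111000000
Gen 5 (rule 18): 1000101000100000
Gen 6 (rule 30): 1101101101110000
Gen 7 (rule 18): 0000000000001000
Gen 8 (rule 30): 0000000000011100

Answer: 0000000000011100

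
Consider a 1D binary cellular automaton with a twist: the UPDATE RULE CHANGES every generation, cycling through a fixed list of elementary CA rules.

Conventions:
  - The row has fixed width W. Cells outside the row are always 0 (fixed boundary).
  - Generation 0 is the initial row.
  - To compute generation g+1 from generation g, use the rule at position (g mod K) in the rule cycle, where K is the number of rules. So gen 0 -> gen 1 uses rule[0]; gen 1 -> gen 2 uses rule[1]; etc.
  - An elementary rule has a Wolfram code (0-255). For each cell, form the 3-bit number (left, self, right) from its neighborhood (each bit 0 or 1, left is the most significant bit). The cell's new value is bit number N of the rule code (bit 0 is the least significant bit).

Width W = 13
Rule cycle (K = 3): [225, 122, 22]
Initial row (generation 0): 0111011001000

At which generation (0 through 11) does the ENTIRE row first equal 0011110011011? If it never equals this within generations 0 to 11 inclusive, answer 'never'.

Answer: 4

Derivation:
Gen 0: 0111011001000
Gen 1 (rule 225): 0011101000011
Gen 2 (rule 122): 0110110100111
Gen 3 (rule 22): 1000000111000
Gen 4 (rule 225): 0011110011011
Gen 5 (rule 122): 0110011111111
Gen 6 (rule 22): 1001100000000
Gen 7 (rule 225): 0000101111111
Gen 8 (rule 122): 0001011000001
Gen 9 (rule 22): 0011000100011
Gen 10 (rule 225): 1001010001001
Gen 11 (rule 122): 0110101010110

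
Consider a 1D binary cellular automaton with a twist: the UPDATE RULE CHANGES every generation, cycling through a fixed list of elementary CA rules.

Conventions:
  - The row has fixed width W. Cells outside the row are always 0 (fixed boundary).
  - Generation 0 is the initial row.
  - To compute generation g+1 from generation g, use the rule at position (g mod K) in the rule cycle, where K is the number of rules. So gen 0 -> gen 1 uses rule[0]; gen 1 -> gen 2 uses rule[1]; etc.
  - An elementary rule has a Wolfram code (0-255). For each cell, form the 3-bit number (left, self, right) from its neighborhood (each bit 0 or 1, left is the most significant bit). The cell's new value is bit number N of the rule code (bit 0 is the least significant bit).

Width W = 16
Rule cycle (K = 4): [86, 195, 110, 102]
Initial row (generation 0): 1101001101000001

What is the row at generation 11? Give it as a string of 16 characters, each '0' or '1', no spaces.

Answer: 1101111110101101

Derivation:
Gen 0: 1101001101000001
Gen 1 (rule 86): 0101110101100011
Gen 2 (rule 195): 1000110000101101
Gen 3 (rule 110): 1001110001111111
Gen 4 (rule 102): 1010010010000001
Gen 5 (rule 86): 1011111111000011
Gen 6 (rule 195): 0001111111011101
Gen 7 (rule 110): 0011000001110111
Gen 8 (rule 102): 0101000010011001
Gen 9 (rule 86): 1101100111101111
Gen 10 (rule 195): 0100101011100111
Gen 11 (rule 110): 1101111110101101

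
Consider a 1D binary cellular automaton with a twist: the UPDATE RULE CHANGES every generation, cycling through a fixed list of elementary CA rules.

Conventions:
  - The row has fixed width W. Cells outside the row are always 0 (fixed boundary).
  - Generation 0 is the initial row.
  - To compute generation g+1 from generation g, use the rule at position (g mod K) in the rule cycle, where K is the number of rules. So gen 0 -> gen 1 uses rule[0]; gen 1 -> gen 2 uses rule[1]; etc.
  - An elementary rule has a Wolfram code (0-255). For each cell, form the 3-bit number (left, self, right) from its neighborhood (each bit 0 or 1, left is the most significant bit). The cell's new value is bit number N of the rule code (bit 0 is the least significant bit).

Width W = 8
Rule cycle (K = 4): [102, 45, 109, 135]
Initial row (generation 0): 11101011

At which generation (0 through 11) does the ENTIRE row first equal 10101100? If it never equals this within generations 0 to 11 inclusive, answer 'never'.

Answer: 9

Derivation:
Gen 0: 11101011
Gen 1 (rule 102): 00111101
Gen 2 (rule 45): 10100011
Gen 3 (rule 109): 11101011
Gen 4 (rule 135): 01001000
Gen 5 (rule 102): 11011000
Gen 6 (rule 45): 10110011
Gen 7 (rule 109): 11110011
Gen 8 (rule 135): 01100100
Gen 9 (rule 102): 10101100
Gen 10 (rule 45): 11111001
Gen 11 (rule 109): 10001001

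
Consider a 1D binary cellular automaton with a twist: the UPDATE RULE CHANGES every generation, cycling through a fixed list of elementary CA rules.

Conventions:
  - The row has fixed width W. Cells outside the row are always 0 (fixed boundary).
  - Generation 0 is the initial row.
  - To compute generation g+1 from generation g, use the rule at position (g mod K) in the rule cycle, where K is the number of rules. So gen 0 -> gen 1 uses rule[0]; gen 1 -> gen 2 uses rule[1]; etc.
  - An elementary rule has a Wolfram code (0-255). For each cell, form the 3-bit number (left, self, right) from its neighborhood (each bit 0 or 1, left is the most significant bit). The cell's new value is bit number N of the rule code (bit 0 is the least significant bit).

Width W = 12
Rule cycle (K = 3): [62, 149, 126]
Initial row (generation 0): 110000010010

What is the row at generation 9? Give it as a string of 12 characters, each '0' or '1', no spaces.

Answer: 111011000001

Derivation:
Gen 0: 110000010010
Gen 1 (rule 62): 101000111111
Gen 2 (rule 149): 101110011110
Gen 3 (rule 126): 111011110011
Gen 4 (rule 62): 100110001110
Gen 5 (rule 149): 110001100101
Gen 6 (rule 126): 111011111111
Gen 7 (rule 62): 100110000000
Gen 8 (rule 149): 110001111111
Gen 9 (rule 126): 111011000001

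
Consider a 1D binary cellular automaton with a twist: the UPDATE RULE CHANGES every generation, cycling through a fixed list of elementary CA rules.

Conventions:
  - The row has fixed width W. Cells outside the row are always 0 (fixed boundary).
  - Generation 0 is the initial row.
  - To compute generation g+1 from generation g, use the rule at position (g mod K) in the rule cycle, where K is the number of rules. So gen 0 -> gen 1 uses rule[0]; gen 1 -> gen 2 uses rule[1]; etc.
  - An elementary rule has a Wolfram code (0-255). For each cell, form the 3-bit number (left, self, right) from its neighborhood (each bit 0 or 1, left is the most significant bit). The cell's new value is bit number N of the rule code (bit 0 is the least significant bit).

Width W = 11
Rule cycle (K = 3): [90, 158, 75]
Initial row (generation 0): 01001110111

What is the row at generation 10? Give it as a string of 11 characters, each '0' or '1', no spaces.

Answer: 10000100001

Derivation:
Gen 0: 01001110111
Gen 1 (rule 90): 10111010101
Gen 2 (rule 158): 10110010101
Gen 3 (rule 75): 00110100000
Gen 4 (rule 90): 01110010000
Gen 5 (rule 158): 11101111000
Gen 6 (rule 75): 10101001011
Gen 7 (rule 90): 00000110011
Gen 8 (rule 158): 00001101110
Gen 9 (rule 75): 11111101010
Gen 10 (rule 90): 10000100001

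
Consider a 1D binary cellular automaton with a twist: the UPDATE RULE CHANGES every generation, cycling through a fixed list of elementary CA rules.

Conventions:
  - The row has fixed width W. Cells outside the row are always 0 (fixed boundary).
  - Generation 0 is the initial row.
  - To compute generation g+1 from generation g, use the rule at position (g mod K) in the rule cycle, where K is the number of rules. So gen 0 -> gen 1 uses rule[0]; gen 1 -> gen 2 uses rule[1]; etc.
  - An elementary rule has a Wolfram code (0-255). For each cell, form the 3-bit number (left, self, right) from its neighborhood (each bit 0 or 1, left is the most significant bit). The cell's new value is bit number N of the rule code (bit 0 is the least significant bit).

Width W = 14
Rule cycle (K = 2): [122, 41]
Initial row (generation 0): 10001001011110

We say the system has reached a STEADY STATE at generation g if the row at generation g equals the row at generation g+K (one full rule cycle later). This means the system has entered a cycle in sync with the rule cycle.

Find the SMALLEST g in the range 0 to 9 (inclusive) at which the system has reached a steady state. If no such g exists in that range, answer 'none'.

Gen 0: 10001001011110
Gen 1 (rule 122): 01010110110011
Gen 2 (rule 41): 00101101100010
Gen 3 (rule 122): 01011111110101
Gen 4 (rule 41): 00110000001010
Gen 5 (rule 122): 01111000010101
Gen 6 (rule 41): 01000011001010
Gen 7 (rule 122): 10100111110101
Gen 8 (rule 41): 01000100001010
Gen 9 (rule 122): 10101010010101
Gen 10 (rule 41): 01010100001010
Gen 11 (rule 122): 10101010010101

Answer: 9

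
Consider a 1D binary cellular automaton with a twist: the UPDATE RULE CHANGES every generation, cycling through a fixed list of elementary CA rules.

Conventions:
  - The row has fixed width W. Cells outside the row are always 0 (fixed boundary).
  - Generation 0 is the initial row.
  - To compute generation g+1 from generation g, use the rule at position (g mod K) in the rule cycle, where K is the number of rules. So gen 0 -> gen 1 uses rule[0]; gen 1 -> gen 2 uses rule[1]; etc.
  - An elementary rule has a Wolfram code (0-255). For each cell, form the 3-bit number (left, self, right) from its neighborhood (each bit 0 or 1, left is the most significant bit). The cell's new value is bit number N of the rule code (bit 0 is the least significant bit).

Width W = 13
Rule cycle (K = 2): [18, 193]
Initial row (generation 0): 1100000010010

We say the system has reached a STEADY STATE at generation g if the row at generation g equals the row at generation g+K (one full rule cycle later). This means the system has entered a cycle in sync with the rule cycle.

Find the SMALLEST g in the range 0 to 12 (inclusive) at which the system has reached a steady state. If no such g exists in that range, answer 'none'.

Gen 0: 1100000010010
Gen 1 (rule 18): 0010000101101
Gen 2 (rule 193): 1000110000100
Gen 3 (rule 18): 0101001001010
Gen 4 (rule 193): 0000000000000
Gen 5 (rule 18): 0000000000000
Gen 6 (rule 193): 1111111111111
Gen 7 (rule 18): 0000000000000
Gen 8 (rule 193): 1111111111111
Gen 9 (rule 18): 0000000000000
Gen 10 (rule 193): 1111111111111
Gen 11 (rule 18): 0000000000000
Gen 12 (rule 193): 1111111111111
Gen 13 (rule 18): 0000000000000
Gen 14 (rule 193): 1111111111111

Answer: 5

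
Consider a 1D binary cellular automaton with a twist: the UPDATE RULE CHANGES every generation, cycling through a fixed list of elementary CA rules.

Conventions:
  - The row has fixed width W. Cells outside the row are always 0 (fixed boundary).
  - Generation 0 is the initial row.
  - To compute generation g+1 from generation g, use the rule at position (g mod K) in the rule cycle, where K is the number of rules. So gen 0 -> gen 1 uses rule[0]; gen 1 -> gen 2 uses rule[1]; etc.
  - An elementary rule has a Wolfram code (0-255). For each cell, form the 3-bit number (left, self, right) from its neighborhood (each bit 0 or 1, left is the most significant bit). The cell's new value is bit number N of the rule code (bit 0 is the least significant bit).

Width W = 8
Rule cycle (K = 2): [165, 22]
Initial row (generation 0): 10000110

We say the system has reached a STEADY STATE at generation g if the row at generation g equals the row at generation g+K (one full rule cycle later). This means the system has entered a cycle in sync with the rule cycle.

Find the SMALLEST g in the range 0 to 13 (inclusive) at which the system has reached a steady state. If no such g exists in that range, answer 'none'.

Gen 0: 10000110
Gen 1 (rule 165): 10110000
Gen 2 (rule 22): 10001000
Gen 3 (rule 165): 10101011
Gen 4 (rule 22): 10101000
Gen 5 (rule 165): 11111011
Gen 6 (rule 22): 00000000
Gen 7 (rule 165): 11111111
Gen 8 (rule 22): 00000000
Gen 9 (rule 165): 11111111
Gen 10 (rule 22): 00000000
Gen 11 (rule 165): 11111111
Gen 12 (rule 22): 00000000
Gen 13 (rule 165): 11111111
Gen 14 (rule 22): 00000000
Gen 15 (rule 165): 11111111

Answer: 6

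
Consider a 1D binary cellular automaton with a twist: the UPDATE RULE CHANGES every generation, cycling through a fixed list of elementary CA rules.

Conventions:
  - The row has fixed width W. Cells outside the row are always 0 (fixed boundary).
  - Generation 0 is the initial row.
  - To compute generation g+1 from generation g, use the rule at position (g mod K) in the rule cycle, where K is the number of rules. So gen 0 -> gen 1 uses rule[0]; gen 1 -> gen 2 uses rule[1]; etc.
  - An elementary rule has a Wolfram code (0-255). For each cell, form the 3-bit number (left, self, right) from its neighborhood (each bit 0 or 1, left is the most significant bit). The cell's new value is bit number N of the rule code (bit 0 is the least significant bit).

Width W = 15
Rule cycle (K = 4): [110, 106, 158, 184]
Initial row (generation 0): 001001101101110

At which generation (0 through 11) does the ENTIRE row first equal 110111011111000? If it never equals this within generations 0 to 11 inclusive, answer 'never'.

Gen 0: 001001101101110
Gen 1 (rule 110): 011011111111010
Gen 2 (rule 106): 111110000001100
Gen 3 (rule 158): 111101000011010
Gen 4 (rule 184): 111010100010101
Gen 5 (rule 110): 101111100111111
Gen 6 (rule 106): 011000101100001
Gen 7 (rule 158): 110101101010011
Gen 8 (rule 184): 101011010101010
Gen 9 (rule 110): 111111111111110
Gen 10 (rule 106): 100000000000010
Gen 11 (rule 158): 110000000000111

Answer: never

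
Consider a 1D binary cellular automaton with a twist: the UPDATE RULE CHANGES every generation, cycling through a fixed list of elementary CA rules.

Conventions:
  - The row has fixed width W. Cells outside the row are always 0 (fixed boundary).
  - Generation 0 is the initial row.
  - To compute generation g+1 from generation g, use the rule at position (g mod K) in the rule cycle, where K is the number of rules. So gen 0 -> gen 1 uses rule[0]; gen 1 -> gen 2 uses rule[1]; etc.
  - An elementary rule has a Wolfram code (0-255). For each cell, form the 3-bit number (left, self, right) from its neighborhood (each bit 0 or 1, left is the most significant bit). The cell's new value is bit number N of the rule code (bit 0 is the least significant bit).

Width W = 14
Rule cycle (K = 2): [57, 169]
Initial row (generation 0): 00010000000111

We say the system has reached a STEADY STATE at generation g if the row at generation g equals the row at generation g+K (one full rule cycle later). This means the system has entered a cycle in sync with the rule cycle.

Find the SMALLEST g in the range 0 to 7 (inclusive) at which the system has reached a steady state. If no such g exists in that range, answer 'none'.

Gen 0: 00010000000111
Gen 1 (rule 57): 11001111110100
Gen 2 (rule 169): 10001111101001
Gen 3 (rule 57): 01101000010100
Gen 4 (rule 169): 01010011001001
Gen 5 (rule 57): 00101010100100
Gen 6 (rule 169): 10010101000001
Gen 7 (rule 57): 01001010111100
Gen 8 (rule 169): 00000101111001
Gen 9 (rule 57): 11110011000100

Answer: none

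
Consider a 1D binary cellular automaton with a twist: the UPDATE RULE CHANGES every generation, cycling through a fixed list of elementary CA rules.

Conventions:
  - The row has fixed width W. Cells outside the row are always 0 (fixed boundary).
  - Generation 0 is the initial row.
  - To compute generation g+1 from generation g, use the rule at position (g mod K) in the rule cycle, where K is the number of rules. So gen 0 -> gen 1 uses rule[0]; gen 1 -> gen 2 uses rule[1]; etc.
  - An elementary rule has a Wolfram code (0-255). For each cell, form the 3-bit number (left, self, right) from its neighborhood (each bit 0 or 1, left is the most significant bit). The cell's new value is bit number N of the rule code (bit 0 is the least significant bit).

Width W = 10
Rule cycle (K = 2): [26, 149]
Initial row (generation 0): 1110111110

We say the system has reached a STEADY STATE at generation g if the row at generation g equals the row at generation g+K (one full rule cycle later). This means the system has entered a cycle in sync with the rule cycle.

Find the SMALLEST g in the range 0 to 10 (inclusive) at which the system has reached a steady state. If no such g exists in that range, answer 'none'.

Answer: 3

Derivation:
Gen 0: 1110111110
Gen 1 (rule 26): 1000100001
Gen 2 (rule 149): 1110111101
Gen 3 (rule 26): 1000100000
Gen 4 (rule 149): 1110111111
Gen 5 (rule 26): 1000100000
Gen 6 (rule 149): 1110111111
Gen 7 (rule 26): 1000100000
Gen 8 (rule 149): 1110111111
Gen 9 (rule 26): 1000100000
Gen 10 (rule 149): 1110111111
Gen 11 (rule 26): 1000100000
Gen 12 (rule 149): 1110111111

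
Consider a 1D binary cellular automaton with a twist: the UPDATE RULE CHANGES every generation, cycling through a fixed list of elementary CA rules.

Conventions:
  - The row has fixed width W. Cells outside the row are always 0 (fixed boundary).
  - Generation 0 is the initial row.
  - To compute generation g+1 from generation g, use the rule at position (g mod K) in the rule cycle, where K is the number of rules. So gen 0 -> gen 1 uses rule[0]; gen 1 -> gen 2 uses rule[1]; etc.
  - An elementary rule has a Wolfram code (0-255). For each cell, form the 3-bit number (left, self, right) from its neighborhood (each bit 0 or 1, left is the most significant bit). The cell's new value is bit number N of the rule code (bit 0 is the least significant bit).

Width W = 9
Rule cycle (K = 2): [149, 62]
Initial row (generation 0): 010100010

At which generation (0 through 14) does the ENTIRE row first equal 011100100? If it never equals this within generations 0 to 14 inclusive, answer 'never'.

Answer: never

Derivation:
Gen 0: 010100010
Gen 1 (rule 149): 010111011
Gen 2 (rule 62): 111100110
Gen 3 (rule 149): 011010001
Gen 4 (rule 62): 110111011
Gen 5 (rule 149): 000010000
Gen 6 (rule 62): 000111000
Gen 7 (rule 149): 110010111
Gen 8 (rule 62): 101111100
Gen 9 (rule 149): 100111011
Gen 10 (rule 62): 111100110
Gen 11 (rule 149): 011010001
Gen 12 (rule 62): 110111011
Gen 13 (rule 149): 000010000
Gen 14 (rule 62): 000111000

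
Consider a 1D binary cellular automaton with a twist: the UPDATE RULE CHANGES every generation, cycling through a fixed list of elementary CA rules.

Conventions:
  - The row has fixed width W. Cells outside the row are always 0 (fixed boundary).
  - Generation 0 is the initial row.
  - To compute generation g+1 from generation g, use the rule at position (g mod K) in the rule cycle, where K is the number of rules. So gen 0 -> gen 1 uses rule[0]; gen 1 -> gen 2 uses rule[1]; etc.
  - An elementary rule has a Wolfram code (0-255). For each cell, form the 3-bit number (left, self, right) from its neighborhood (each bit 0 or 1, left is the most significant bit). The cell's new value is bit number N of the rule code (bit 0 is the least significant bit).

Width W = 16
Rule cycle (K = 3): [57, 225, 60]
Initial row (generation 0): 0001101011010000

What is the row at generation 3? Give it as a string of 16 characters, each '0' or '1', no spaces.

Answer: 0101111110111100

Derivation:
Gen 0: 0001101011010000
Gen 1 (rule 57): 1101010110101111
Gen 2 (rule 225): 0110101011010111
Gen 3 (rule 60): 0101111110111100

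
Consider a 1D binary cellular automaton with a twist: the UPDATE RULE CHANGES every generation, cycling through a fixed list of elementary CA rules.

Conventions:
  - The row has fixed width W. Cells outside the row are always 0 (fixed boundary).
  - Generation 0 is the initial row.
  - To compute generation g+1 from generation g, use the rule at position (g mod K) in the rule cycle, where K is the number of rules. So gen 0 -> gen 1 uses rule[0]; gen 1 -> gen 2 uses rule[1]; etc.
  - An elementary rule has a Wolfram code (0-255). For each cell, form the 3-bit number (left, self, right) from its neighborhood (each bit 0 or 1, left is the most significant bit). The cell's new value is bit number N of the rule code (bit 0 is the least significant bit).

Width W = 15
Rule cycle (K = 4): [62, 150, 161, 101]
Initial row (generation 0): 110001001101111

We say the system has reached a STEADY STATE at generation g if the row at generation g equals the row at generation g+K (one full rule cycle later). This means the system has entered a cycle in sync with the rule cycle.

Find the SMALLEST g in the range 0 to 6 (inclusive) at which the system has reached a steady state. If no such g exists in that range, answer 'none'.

Gen 0: 110001001101111
Gen 1 (rule 62): 101011111011000
Gen 2 (rule 150): 101001110000100
Gen 3 (rule 161): 010000100110001
Gen 4 (rule 101): 010110100010101
Gen 5 (rule 62): 111101110111111
Gen 6 (rule 150): 011000100011110
Gen 7 (rule 161): 000010001001100
Gen 8 (rule 101): 111010101000101
Gen 9 (rule 62): 100111111101111
Gen 10 (rule 150): 111011111000110

Answer: none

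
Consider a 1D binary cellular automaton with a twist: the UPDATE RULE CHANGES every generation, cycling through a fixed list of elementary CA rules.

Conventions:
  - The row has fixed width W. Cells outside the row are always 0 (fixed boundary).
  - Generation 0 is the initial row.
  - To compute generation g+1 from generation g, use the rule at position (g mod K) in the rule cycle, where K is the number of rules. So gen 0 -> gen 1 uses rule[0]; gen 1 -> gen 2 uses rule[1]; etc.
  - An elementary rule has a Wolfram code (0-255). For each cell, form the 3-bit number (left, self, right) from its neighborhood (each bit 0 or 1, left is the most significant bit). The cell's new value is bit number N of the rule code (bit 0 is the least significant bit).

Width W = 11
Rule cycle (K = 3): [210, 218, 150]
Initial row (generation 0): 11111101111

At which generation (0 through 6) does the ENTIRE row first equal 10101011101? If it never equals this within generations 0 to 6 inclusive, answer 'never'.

Answer: never

Derivation:
Gen 0: 11111101111
Gen 1 (rule 210): 01111100111
Gen 2 (rule 218): 11111111111
Gen 3 (rule 150): 01111111110
Gen 4 (rule 210): 10111111111
Gen 5 (rule 218): 00111111111
Gen 6 (rule 150): 01011111110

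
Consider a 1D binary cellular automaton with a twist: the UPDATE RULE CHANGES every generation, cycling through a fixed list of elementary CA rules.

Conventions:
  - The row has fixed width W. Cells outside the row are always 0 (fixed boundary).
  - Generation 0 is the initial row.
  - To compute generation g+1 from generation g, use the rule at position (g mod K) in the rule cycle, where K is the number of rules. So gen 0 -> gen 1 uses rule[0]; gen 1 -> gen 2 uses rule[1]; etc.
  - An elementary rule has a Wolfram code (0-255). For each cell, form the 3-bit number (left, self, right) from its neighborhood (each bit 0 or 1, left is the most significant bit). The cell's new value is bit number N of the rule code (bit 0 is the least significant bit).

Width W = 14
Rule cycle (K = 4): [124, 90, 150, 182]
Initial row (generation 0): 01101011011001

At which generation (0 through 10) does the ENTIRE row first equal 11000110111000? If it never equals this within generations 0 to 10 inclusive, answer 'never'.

Answer: never

Derivation:
Gen 0: 01101011011001
Gen 1 (rule 124): 01111111111101
Gen 2 (rule 90): 11000000000100
Gen 3 (rule 150): 00100000001110
Gen 4 (rule 182): 01110000010101
Gen 5 (rule 124): 01011000011111
Gen 6 (rule 90): 10011100110001
Gen 7 (rule 150): 11101011001011
Gen 8 (rule 182): 01011100111100
Gen 9 (rule 124): 01110110100110
Gen 10 (rule 90): 11010110011111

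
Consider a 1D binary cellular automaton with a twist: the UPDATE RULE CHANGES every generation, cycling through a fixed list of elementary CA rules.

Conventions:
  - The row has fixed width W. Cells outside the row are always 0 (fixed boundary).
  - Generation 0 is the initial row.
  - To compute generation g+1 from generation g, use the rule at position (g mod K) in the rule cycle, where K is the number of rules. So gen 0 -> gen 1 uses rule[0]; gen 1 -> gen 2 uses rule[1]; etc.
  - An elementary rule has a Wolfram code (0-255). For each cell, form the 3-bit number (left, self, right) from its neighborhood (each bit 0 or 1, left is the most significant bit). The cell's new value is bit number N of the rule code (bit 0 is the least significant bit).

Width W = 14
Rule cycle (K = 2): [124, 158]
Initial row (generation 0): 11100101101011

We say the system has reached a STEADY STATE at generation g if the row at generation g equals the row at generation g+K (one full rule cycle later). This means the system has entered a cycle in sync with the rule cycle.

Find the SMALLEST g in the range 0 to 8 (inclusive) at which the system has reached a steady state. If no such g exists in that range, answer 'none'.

Gen 0: 11100101101011
Gen 1 (rule 124): 10110111111111
Gen 2 (rule 158): 10100111111110
Gen 3 (rule 124): 11110100000011
Gen 4 (rule 158): 11100110000110
Gen 5 (rule 124): 10110111000111
Gen 6 (rule 158): 10100110101110
Gen 7 (rule 124): 11110111111011
Gen 8 (rule 158): 11100111110010
Gen 9 (rule 124): 10110100011011
Gen 10 (rule 158): 10100110110010

Answer: none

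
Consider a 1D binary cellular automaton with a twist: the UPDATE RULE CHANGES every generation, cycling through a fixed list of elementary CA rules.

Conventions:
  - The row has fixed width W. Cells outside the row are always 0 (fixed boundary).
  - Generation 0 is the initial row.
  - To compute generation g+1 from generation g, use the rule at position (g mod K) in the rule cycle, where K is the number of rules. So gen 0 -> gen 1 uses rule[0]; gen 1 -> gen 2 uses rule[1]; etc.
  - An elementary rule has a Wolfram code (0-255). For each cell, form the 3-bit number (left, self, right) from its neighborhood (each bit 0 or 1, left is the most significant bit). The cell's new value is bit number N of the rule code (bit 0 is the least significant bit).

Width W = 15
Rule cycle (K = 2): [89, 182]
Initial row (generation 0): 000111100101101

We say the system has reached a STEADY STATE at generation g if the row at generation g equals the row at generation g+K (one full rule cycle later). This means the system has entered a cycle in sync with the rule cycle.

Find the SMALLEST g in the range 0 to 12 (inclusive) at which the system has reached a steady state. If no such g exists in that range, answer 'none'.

Gen 0: 000111100101101
Gen 1 (rule 89): 110100110001100
Gen 2 (rule 182): 001111001010010
Gen 3 (rule 89): 101001100001001
Gen 4 (rule 182): 111110010011111
Gen 5 (rule 89): 100011001010001
Gen 6 (rule 182): 110100111111011
Gen 7 (rule 89): 110010100001011
Gen 8 (rule 182): 001111110011100
Gen 9 (rule 89): 101000011010111
Gen 10 (rule 182): 111100100111010
Gen 11 (rule 89): 100110010101001
Gen 12 (rule 182): 111001111111111
Gen 13 (rule 89): 101101000000001
Gen 14 (rule 182): 110011100000011

Answer: none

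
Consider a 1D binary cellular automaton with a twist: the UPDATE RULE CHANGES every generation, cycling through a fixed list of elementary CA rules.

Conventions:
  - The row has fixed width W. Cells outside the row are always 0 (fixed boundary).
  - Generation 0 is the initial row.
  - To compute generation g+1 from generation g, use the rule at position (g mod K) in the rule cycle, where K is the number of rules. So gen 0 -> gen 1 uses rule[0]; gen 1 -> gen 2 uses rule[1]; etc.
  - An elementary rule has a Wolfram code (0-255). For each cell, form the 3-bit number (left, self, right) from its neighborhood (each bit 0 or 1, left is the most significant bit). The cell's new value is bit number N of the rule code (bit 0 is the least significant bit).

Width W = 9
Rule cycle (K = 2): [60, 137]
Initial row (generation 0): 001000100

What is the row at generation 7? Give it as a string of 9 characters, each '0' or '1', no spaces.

Gen 0: 001000100
Gen 1 (rule 60): 001100110
Gen 2 (rule 137): 101000100
Gen 3 (rule 60): 111100110
Gen 4 (rule 137): 111000100
Gen 5 (rule 60): 100100110
Gen 6 (rule 137): 000000100
Gen 7 (rule 60): 000000110

Answer: 000000110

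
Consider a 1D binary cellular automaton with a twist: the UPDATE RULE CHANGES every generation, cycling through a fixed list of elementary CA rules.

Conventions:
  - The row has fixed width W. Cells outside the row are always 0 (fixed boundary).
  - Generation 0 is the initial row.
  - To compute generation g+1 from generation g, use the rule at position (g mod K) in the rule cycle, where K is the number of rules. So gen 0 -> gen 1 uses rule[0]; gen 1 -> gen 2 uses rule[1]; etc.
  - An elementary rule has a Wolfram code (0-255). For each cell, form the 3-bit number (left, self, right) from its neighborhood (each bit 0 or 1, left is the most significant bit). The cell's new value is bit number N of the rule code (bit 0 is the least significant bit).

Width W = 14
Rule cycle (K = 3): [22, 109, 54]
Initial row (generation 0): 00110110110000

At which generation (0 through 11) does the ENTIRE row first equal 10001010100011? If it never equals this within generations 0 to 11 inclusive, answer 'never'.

Answer: never

Derivation:
Gen 0: 00110110110000
Gen 1 (rule 22): 01000000001000
Gen 2 (rule 109): 01011111101011
Gen 3 (rule 54): 11100000011100
Gen 4 (rule 22): 00010000100010
Gen 5 (rule 109): 11010110101010
Gen 6 (rule 54): 00111001111111
Gen 7 (rule 22): 01000110000000
Gen 8 (rule 109): 01010110111111
Gen 9 (rule 54): 11111001000000
Gen 10 (rule 22): 00000111100000
Gen 11 (rule 109): 11110100101111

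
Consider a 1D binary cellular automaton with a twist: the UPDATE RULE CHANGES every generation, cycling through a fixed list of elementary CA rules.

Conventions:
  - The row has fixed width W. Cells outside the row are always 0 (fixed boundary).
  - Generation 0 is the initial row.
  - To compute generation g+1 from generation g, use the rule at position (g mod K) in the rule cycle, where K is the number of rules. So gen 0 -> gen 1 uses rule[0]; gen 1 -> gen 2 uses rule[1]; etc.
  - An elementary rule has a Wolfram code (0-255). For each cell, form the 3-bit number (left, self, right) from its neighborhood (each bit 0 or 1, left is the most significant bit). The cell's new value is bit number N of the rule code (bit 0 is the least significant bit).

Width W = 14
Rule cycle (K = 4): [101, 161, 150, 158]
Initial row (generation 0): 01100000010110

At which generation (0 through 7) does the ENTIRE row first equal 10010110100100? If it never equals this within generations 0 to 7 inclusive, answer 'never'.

Answer: 2

Derivation:
Gen 0: 01100000010110
Gen 1 (rule 101): 00101111011010
Gen 2 (rule 161): 10010110100100
Gen 3 (rule 150): 11110000111110
Gen 4 (rule 158): 11101001111101
Gen 5 (rule 101): 00111000000111
Gen 6 (rule 161): 10010011110010
Gen 7 (rule 150): 11111101101111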